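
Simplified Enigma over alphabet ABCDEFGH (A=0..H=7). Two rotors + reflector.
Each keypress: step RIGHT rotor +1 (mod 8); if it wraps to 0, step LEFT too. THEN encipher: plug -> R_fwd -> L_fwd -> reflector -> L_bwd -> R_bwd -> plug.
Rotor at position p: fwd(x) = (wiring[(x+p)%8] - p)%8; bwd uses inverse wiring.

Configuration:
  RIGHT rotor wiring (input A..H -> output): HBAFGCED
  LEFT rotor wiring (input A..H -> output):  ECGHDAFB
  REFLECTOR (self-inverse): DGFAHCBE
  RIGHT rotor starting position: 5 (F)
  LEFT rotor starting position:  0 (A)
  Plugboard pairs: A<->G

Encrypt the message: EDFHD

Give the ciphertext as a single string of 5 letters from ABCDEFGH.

Answer: FECBE

Derivation:
Char 1 ('E'): step: R->6, L=0; E->plug->E->R->C->L->G->refl->B->L'->H->R'->F->plug->F
Char 2 ('D'): step: R->7, L=0; D->plug->D->R->B->L->C->refl->F->L'->G->R'->E->plug->E
Char 3 ('F'): step: R->0, L->1 (L advanced); F->plug->F->R->C->L->G->refl->B->L'->A->R'->C->plug->C
Char 4 ('H'): step: R->1, L=1; H->plug->H->R->G->L->A->refl->D->L'->H->R'->B->plug->B
Char 5 ('D'): step: R->2, L=1; D->plug->D->R->A->L->B->refl->G->L'->C->R'->E->plug->E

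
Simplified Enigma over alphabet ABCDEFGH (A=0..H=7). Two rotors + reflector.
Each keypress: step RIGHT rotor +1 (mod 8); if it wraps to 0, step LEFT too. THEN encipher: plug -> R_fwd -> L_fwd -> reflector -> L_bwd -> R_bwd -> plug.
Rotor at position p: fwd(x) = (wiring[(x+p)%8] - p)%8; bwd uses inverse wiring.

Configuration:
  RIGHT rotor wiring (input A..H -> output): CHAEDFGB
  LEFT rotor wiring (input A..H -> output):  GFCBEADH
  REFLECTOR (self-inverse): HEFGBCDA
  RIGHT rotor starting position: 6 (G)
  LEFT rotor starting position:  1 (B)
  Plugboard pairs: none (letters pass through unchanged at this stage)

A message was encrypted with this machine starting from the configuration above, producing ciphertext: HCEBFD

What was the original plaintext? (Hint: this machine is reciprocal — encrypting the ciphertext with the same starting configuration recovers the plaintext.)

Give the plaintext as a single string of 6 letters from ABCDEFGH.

Answer: EHAHDC

Derivation:
Char 1 ('H'): step: R->7, L=1; H->plug->H->R->H->L->F->refl->C->L'->F->R'->E->plug->E
Char 2 ('C'): step: R->0, L->2 (L advanced); C->plug->C->R->A->L->A->refl->H->L'->B->R'->H->plug->H
Char 3 ('E'): step: R->1, L=2; E->plug->E->R->E->L->B->refl->E->L'->G->R'->A->plug->A
Char 4 ('B'): step: R->2, L=2; B->plug->B->R->C->L->C->refl->F->L'->F->R'->H->plug->H
Char 5 ('F'): step: R->3, L=2; F->plug->F->R->H->L->D->refl->G->L'->D->R'->D->plug->D
Char 6 ('D'): step: R->4, L=2; D->plug->D->R->F->L->F->refl->C->L'->C->R'->C->plug->C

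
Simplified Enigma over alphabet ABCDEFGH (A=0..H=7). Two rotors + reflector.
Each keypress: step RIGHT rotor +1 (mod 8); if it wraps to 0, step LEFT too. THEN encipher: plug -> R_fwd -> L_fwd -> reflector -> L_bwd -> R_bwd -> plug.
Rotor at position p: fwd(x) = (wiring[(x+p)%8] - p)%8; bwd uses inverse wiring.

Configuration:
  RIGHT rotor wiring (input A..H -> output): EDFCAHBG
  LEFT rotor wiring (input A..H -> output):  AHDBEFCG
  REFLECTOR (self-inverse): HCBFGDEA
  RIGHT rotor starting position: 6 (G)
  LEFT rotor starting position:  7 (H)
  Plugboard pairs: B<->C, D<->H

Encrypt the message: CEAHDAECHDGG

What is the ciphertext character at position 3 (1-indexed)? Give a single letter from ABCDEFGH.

Char 1 ('C'): step: R->7, L=7; C->plug->B->R->F->L->F->refl->D->L'->H->R'->A->plug->A
Char 2 ('E'): step: R->0, L->0 (L advanced); E->plug->E->R->A->L->A->refl->H->L'->B->R'->G->plug->G
Char 3 ('A'): step: R->1, L=0; A->plug->A->R->C->L->D->refl->F->L'->F->R'->G->plug->G

G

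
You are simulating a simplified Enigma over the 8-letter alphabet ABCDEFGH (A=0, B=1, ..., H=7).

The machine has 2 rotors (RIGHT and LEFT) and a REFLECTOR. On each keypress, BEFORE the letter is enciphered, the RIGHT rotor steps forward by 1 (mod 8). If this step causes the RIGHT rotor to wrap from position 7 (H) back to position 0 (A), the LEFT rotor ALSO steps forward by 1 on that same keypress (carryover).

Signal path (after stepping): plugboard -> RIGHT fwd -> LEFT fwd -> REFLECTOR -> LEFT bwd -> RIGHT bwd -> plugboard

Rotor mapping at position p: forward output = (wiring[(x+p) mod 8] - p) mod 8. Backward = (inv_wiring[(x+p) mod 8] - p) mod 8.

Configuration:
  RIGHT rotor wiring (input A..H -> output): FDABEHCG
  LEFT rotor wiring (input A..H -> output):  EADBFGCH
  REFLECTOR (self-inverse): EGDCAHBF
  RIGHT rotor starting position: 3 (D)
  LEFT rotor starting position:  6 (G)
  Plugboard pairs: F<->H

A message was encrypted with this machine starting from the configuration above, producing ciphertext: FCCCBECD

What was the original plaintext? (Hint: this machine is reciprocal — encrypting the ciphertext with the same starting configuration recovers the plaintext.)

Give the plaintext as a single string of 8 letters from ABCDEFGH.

Answer: BABBCHDC

Derivation:
Char 1 ('F'): step: R->4, L=6; F->plug->H->R->F->L->D->refl->C->L'->D->R'->B->plug->B
Char 2 ('C'): step: R->5, L=6; C->plug->C->R->B->L->B->refl->G->L'->C->R'->A->plug->A
Char 3 ('C'): step: R->6, L=6; C->plug->C->R->H->L->A->refl->E->L'->A->R'->B->plug->B
Char 4 ('C'): step: R->7, L=6; C->plug->C->R->E->L->F->refl->H->L'->G->R'->B->plug->B
Char 5 ('B'): step: R->0, L->7 (L advanced); B->plug->B->R->D->L->E->refl->A->L'->A->R'->C->plug->C
Char 6 ('E'): step: R->1, L=7; E->plug->E->R->G->L->H->refl->F->L'->B->R'->F->plug->H
Char 7 ('C'): step: R->2, L=7; C->plug->C->R->C->L->B->refl->G->L'->F->R'->D->plug->D
Char 8 ('D'): step: R->3, L=7; D->plug->D->R->H->L->D->refl->C->L'->E->R'->C->plug->C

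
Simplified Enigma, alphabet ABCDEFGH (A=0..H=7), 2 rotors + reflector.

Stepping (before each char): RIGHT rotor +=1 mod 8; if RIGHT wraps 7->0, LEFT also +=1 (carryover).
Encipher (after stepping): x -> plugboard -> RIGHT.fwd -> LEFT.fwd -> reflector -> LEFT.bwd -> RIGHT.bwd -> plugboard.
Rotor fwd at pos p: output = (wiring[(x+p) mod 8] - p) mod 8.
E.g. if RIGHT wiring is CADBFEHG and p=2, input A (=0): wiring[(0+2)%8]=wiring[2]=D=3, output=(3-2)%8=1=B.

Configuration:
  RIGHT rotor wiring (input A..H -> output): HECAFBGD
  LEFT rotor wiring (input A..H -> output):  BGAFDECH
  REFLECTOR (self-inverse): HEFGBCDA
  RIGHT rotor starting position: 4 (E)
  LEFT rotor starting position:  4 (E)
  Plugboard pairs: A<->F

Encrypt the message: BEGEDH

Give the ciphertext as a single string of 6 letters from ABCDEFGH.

Char 1 ('B'): step: R->5, L=4; B->plug->B->R->B->L->A->refl->H->L'->A->R'->H->plug->H
Char 2 ('E'): step: R->6, L=4; E->plug->E->R->E->L->F->refl->C->L'->F->R'->B->plug->B
Char 3 ('G'): step: R->7, L=4; G->plug->G->R->C->L->G->refl->D->L'->D->R'->D->plug->D
Char 4 ('E'): step: R->0, L->5 (L advanced); E->plug->E->R->F->L->D->refl->G->L'->H->R'->A->plug->F
Char 5 ('D'): step: R->1, L=5; D->plug->D->R->E->L->B->refl->E->L'->D->R'->A->plug->F
Char 6 ('H'): step: R->2, L=5; H->plug->H->R->C->L->C->refl->F->L'->B->R'->F->plug->A

Answer: HBDFFA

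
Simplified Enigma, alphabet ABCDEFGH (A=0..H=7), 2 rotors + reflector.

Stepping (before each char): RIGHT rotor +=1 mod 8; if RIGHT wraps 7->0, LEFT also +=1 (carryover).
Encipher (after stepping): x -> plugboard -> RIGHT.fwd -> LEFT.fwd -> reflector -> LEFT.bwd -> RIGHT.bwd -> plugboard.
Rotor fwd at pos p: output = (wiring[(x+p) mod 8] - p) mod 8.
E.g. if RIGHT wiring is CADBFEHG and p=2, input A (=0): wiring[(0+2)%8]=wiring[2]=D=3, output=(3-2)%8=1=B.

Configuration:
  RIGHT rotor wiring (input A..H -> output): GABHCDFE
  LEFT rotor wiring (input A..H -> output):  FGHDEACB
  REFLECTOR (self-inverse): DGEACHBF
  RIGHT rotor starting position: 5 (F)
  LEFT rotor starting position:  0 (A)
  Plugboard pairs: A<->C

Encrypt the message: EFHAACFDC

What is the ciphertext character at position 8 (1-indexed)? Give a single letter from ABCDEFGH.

Char 1 ('E'): step: R->6, L=0; E->plug->E->R->D->L->D->refl->A->L'->F->R'->H->plug->H
Char 2 ('F'): step: R->7, L=0; F->plug->F->R->D->L->D->refl->A->L'->F->R'->A->plug->C
Char 3 ('H'): step: R->0, L->1 (L advanced); H->plug->H->R->E->L->H->refl->F->L'->A->R'->B->plug->B
Char 4 ('A'): step: R->1, L=1; A->plug->C->R->G->L->A->refl->D->L'->D->R'->G->plug->G
Char 5 ('A'): step: R->2, L=1; A->plug->C->R->A->L->F->refl->H->L'->E->R'->G->plug->G
Char 6 ('C'): step: R->3, L=1; C->plug->A->R->E->L->H->refl->F->L'->A->R'->C->plug->A
Char 7 ('F'): step: R->4, L=1; F->plug->F->R->E->L->H->refl->F->L'->A->R'->D->plug->D
Char 8 ('D'): step: R->5, L=1; D->plug->D->R->B->L->G->refl->B->L'->F->R'->H->plug->H

H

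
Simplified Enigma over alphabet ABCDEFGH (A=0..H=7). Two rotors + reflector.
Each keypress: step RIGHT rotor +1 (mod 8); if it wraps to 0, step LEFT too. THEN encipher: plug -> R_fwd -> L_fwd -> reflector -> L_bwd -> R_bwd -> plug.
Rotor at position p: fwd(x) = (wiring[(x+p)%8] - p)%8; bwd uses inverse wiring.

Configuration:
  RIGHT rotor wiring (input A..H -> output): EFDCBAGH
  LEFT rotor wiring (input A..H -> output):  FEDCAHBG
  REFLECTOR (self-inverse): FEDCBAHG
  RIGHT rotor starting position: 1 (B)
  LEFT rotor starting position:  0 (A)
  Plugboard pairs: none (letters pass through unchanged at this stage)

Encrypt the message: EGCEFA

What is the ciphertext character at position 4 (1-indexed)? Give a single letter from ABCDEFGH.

Char 1 ('E'): step: R->2, L=0; E->plug->E->R->E->L->A->refl->F->L'->A->R'->B->plug->B
Char 2 ('G'): step: R->3, L=0; G->plug->G->R->C->L->D->refl->C->L'->D->R'->D->plug->D
Char 3 ('C'): step: R->4, L=0; C->plug->C->R->C->L->D->refl->C->L'->D->R'->D->plug->D
Char 4 ('E'): step: R->5, L=0; E->plug->E->R->A->L->F->refl->A->L'->E->R'->H->plug->H

H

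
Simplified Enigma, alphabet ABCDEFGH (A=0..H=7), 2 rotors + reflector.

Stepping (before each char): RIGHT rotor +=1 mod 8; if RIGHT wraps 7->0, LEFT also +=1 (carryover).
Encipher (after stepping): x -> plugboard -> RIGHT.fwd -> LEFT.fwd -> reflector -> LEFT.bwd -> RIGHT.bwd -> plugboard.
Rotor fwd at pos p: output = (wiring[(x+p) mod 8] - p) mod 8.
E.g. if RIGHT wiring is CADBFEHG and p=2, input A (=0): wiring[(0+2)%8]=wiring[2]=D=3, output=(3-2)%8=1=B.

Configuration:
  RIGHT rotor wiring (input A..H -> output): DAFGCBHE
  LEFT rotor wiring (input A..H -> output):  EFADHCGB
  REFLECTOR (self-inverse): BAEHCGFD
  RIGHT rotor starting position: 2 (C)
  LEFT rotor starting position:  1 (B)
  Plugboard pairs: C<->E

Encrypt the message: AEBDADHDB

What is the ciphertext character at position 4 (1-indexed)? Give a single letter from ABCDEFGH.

Char 1 ('A'): step: R->3, L=1; A->plug->A->R->D->L->G->refl->F->L'->F->R'->G->plug->G
Char 2 ('E'): step: R->4, L=1; E->plug->C->R->D->L->G->refl->F->L'->F->R'->B->plug->B
Char 3 ('B'): step: R->5, L=1; B->plug->B->R->C->L->C->refl->E->L'->A->R'->F->plug->F
Char 4 ('D'): step: R->6, L=1; D->plug->D->R->C->L->C->refl->E->L'->A->R'->F->plug->F

F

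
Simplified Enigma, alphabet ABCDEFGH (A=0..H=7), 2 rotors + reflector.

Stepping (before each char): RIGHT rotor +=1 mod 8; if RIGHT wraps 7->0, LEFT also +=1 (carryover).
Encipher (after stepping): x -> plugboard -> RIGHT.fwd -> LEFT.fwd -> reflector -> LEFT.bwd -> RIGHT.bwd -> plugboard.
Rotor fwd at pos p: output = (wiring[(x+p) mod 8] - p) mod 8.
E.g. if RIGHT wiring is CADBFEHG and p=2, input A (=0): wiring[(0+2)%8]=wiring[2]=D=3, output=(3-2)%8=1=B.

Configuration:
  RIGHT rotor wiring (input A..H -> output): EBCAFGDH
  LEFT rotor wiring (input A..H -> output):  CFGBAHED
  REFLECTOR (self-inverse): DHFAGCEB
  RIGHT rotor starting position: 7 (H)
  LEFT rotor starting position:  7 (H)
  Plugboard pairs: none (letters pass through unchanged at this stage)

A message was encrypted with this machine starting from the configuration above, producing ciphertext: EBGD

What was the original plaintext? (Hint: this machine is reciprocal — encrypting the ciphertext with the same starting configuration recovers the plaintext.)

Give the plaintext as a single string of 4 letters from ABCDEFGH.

Char 1 ('E'): step: R->0, L->0 (L advanced); E->plug->E->R->F->L->H->refl->B->L'->D->R'->G->plug->G
Char 2 ('B'): step: R->1, L=0; B->plug->B->R->B->L->F->refl->C->L'->A->R'->A->plug->A
Char 3 ('G'): step: R->2, L=0; G->plug->G->R->C->L->G->refl->E->L'->G->R'->B->plug->B
Char 4 ('D'): step: R->3, L=0; D->plug->D->R->A->L->C->refl->F->L'->B->R'->F->plug->F

Answer: GABF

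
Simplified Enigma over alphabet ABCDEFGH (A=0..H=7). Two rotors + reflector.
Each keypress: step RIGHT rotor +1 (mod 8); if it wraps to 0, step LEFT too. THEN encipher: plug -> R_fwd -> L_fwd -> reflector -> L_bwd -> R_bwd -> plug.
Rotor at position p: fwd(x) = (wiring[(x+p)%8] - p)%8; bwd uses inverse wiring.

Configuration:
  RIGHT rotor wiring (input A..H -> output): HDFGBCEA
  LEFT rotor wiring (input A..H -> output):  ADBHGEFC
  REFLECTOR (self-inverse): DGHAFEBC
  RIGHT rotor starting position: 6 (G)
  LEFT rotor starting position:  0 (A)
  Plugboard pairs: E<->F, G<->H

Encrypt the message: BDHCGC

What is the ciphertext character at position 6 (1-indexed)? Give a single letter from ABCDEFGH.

Char 1 ('B'): step: R->7, L=0; B->plug->B->R->A->L->A->refl->D->L'->B->R'->A->plug->A
Char 2 ('D'): step: R->0, L->1 (L advanced); D->plug->D->R->G->L->B->refl->G->L'->C->R'->F->plug->E
Char 3 ('H'): step: R->1, L=1; H->plug->G->R->H->L->H->refl->C->L'->A->R'->D->plug->D
Char 4 ('C'): step: R->2, L=1; C->plug->C->R->H->L->H->refl->C->L'->A->R'->D->plug->D
Char 5 ('G'): step: R->3, L=1; G->plug->H->R->C->L->G->refl->B->L'->G->R'->B->plug->B
Char 6 ('C'): step: R->4, L=1; C->plug->C->R->A->L->C->refl->H->L'->H->R'->F->plug->E

E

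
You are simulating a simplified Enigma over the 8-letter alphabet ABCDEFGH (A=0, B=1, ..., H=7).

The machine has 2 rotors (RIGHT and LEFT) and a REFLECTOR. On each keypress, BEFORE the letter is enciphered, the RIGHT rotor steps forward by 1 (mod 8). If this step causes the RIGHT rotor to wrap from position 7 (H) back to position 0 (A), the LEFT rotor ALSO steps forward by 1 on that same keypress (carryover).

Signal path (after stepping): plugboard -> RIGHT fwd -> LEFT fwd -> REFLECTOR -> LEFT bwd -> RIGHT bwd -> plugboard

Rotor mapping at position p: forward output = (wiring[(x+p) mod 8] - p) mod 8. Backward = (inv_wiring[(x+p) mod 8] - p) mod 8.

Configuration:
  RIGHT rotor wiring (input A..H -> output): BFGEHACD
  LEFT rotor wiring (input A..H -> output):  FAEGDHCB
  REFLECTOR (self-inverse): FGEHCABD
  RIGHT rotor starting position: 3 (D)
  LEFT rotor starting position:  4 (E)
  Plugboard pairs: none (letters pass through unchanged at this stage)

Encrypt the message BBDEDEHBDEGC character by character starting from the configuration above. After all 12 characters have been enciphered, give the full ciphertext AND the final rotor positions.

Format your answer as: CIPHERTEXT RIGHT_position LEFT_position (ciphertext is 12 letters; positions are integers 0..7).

Char 1 ('B'): step: R->4, L=4; B->plug->B->R->E->L->B->refl->G->L'->C->R'->G->plug->G
Char 2 ('B'): step: R->5, L=4; B->plug->B->R->F->L->E->refl->C->L'->H->R'->G->plug->G
Char 3 ('D'): step: R->6, L=4; D->plug->D->R->H->L->C->refl->E->L'->F->R'->B->plug->B
Char 4 ('E'): step: R->7, L=4; E->plug->E->R->F->L->E->refl->C->L'->H->R'->D->plug->D
Char 5 ('D'): step: R->0, L->5 (L advanced); D->plug->D->R->E->L->D->refl->H->L'->F->R'->B->plug->B
Char 6 ('E'): step: R->1, L=5; E->plug->E->R->H->L->G->refl->B->L'->G->R'->D->plug->D
Char 7 ('H'): step: R->2, L=5; H->plug->H->R->D->L->A->refl->F->L'->B->R'->F->plug->F
Char 8 ('B'): step: R->3, L=5; B->plug->B->R->E->L->D->refl->H->L'->F->R'->C->plug->C
Char 9 ('D'): step: R->4, L=5; D->plug->D->R->H->L->G->refl->B->L'->G->R'->C->plug->C
Char 10 ('E'): step: R->5, L=5; E->plug->E->R->A->L->C->refl->E->L'->C->R'->H->plug->H
Char 11 ('G'): step: R->6, L=5; G->plug->G->R->B->L->F->refl->A->L'->D->R'->C->plug->C
Char 12 ('C'): step: R->7, L=5; C->plug->C->R->G->L->B->refl->G->L'->H->R'->D->plug->D
Final: ciphertext=GGBDBDFCCHCD, RIGHT=7, LEFT=5

Answer: GGBDBDFCCHCD 7 5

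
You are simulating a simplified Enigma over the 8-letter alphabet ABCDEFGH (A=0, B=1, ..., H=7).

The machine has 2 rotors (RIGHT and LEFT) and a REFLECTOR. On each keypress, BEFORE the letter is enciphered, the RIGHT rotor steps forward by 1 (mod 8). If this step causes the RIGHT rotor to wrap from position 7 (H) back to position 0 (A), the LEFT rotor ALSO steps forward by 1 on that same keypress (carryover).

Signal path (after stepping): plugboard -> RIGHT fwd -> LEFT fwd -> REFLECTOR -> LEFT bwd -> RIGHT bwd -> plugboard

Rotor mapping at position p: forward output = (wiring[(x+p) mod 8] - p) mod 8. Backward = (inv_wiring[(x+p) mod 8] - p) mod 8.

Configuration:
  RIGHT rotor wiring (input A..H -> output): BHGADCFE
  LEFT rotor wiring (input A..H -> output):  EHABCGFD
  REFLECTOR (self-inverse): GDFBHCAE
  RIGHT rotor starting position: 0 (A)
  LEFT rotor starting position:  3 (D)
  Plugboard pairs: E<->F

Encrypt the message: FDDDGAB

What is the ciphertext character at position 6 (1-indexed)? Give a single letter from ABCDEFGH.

Char 1 ('F'): step: R->1, L=3; F->plug->E->R->B->L->H->refl->E->L'->G->R'->A->plug->A
Char 2 ('D'): step: R->2, L=3; D->plug->D->R->A->L->G->refl->A->L'->E->R'->A->plug->A
Char 3 ('D'): step: R->3, L=3; D->plug->D->R->C->L->D->refl->B->L'->F->R'->A->plug->A
Char 4 ('D'): step: R->4, L=3; D->plug->D->R->A->L->G->refl->A->L'->E->R'->H->plug->H
Char 5 ('G'): step: R->5, L=3; G->plug->G->R->D->L->C->refl->F->L'->H->R'->C->plug->C
Char 6 ('A'): step: R->6, L=3; A->plug->A->R->H->L->F->refl->C->L'->D->R'->C->plug->C

C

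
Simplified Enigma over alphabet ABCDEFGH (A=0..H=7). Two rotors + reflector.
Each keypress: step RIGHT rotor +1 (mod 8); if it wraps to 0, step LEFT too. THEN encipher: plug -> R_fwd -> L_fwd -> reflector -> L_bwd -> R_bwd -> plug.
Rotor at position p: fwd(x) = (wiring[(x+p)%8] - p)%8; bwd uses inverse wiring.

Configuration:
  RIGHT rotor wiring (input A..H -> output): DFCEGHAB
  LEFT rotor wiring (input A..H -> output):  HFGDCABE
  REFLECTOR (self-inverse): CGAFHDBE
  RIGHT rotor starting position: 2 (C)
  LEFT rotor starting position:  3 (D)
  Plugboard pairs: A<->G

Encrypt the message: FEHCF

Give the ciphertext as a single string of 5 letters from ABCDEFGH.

Char 1 ('F'): step: R->3, L=3; F->plug->F->R->A->L->A->refl->C->L'->G->R'->E->plug->E
Char 2 ('E'): step: R->4, L=3; E->plug->E->R->H->L->D->refl->F->L'->C->R'->A->plug->G
Char 3 ('H'): step: R->5, L=3; H->plug->H->R->B->L->H->refl->E->L'->F->R'->F->plug->F
Char 4 ('C'): step: R->6, L=3; C->plug->C->R->F->L->E->refl->H->L'->B->R'->H->plug->H
Char 5 ('F'): step: R->7, L=3; F->plug->F->R->H->L->D->refl->F->L'->C->R'->A->plug->G

Answer: EGFHG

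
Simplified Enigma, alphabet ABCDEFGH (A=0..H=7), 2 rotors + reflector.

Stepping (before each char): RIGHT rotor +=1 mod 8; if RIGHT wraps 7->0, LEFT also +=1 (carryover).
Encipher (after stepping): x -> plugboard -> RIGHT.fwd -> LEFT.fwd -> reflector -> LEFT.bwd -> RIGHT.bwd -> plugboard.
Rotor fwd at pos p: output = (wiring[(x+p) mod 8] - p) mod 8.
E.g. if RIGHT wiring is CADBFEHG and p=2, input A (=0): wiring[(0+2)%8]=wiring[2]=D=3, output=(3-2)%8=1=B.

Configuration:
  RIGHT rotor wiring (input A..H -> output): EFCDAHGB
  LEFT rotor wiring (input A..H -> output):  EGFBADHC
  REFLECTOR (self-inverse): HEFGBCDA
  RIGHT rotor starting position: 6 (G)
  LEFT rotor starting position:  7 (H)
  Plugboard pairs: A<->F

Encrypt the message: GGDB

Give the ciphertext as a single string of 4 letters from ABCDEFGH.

Char 1 ('G'): step: R->7, L=7; G->plug->G->R->A->L->D->refl->G->L'->D->R'->D->plug->D
Char 2 ('G'): step: R->0, L->0 (L advanced); G->plug->G->R->G->L->H->refl->A->L'->E->R'->A->plug->F
Char 3 ('D'): step: R->1, L=0; D->plug->D->R->H->L->C->refl->F->L'->C->R'->C->plug->C
Char 4 ('B'): step: R->2, L=0; B->plug->B->R->B->L->G->refl->D->L'->F->R'->D->plug->D

Answer: DFCD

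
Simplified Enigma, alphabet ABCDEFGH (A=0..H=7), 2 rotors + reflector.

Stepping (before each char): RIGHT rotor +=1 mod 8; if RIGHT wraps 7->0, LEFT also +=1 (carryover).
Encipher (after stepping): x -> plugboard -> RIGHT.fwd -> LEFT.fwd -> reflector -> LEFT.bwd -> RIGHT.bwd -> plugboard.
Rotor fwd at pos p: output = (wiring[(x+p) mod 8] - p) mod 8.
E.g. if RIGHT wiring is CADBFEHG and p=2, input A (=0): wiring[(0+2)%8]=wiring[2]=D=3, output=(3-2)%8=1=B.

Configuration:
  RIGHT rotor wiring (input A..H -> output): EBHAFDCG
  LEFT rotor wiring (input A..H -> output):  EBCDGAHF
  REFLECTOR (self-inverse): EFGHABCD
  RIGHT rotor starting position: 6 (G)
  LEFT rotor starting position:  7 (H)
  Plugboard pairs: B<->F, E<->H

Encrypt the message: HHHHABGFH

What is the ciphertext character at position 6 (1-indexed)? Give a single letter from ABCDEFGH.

Char 1 ('H'): step: R->7, L=7; H->plug->E->R->B->L->F->refl->B->L'->G->R'->F->plug->B
Char 2 ('H'): step: R->0, L->0 (L advanced); H->plug->E->R->F->L->A->refl->E->L'->A->R'->D->plug->D
Char 3 ('H'): step: R->1, L=0; H->plug->E->R->C->L->C->refl->G->L'->E->R'->D->plug->D
Char 4 ('H'): step: R->2, L=0; H->plug->E->R->A->L->E->refl->A->L'->F->R'->A->plug->A
Char 5 ('A'): step: R->3, L=0; A->plug->A->R->F->L->A->refl->E->L'->A->R'->C->plug->C
Char 6 ('B'): step: R->4, L=0; B->plug->F->R->F->L->A->refl->E->L'->A->R'->E->plug->H

H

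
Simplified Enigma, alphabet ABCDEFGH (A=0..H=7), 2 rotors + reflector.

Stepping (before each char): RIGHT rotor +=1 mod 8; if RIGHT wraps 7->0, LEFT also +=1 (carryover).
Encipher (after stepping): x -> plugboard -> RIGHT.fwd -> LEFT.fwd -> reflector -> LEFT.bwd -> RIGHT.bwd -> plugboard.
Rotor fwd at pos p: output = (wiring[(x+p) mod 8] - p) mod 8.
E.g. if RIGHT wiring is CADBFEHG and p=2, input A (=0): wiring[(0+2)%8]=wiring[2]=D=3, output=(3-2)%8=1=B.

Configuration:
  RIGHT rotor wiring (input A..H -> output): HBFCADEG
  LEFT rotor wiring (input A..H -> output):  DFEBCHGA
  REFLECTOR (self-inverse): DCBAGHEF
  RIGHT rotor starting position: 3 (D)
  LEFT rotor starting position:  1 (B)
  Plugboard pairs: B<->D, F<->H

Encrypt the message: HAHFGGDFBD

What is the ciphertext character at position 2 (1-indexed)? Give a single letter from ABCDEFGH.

Char 1 ('H'): step: R->4, L=1; H->plug->F->R->F->L->F->refl->H->L'->G->R'->H->plug->F
Char 2 ('A'): step: R->5, L=1; A->plug->A->R->G->L->H->refl->F->L'->F->R'->G->plug->G

G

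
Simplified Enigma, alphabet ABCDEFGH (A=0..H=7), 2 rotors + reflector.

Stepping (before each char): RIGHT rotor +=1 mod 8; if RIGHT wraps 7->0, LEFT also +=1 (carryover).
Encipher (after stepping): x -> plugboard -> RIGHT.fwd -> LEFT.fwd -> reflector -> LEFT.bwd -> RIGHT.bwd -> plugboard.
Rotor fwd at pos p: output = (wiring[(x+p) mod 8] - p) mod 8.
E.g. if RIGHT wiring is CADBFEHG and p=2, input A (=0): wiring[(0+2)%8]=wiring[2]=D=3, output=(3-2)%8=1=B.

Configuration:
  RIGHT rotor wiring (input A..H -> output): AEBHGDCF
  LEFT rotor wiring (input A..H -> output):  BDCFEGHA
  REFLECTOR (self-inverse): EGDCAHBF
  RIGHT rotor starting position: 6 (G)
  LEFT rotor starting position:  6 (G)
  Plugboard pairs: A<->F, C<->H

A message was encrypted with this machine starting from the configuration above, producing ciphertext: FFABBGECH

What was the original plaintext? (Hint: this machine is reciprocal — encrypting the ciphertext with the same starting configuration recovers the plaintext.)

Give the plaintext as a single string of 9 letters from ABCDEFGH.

Char 1 ('F'): step: R->7, L=6; F->plug->A->R->G->L->G->refl->B->L'->A->R'->E->plug->E
Char 2 ('F'): step: R->0, L->7 (L advanced); F->plug->A->R->A->L->B->refl->G->L'->E->R'->B->plug->B
Char 3 ('A'): step: R->1, L=7; A->plug->F->R->B->L->C->refl->D->L'->D->R'->A->plug->F
Char 4 ('B'): step: R->2, L=7; B->plug->B->R->F->L->F->refl->H->L'->G->R'->G->plug->G
Char 5 ('B'): step: R->3, L=7; B->plug->B->R->D->L->D->refl->C->L'->B->R'->G->plug->G
Char 6 ('G'): step: R->4, L=7; G->plug->G->R->F->L->F->refl->H->L'->G->R'->C->plug->H
Char 7 ('E'): step: R->5, L=7; E->plug->E->R->H->L->A->refl->E->L'->C->R'->G->plug->G
Char 8 ('C'): step: R->6, L=7; C->plug->H->R->F->L->F->refl->H->L'->G->R'->D->plug->D
Char 9 ('H'): step: R->7, L=7; H->plug->C->R->F->L->F->refl->H->L'->G->R'->A->plug->F

Answer: EBFGGHGDF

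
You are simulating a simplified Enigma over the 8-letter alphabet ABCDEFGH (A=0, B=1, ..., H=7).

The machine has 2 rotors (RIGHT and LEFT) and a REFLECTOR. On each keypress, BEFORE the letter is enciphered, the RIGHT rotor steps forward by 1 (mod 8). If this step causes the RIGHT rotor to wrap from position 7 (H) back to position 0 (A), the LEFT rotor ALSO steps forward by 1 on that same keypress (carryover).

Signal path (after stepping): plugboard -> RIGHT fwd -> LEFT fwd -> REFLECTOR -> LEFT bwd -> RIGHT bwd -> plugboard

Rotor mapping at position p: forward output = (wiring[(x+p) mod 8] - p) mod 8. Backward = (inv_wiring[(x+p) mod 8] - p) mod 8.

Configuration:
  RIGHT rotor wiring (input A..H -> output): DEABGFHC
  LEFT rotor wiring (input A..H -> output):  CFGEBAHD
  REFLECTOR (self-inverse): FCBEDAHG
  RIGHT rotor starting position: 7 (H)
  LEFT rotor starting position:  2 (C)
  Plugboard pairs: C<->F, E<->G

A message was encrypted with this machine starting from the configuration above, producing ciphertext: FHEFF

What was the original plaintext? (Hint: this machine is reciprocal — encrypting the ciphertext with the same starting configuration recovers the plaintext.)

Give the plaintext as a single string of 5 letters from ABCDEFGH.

Answer: GGGDG

Derivation:
Char 1 ('F'): step: R->0, L->3 (L advanced); F->plug->C->R->A->L->B->refl->C->L'->G->R'->E->plug->G
Char 2 ('H'): step: R->1, L=3; H->plug->H->R->C->L->F->refl->A->L'->E->R'->E->plug->G
Char 3 ('E'): step: R->2, L=3; E->plug->G->R->B->L->G->refl->H->L'->F->R'->E->plug->G
Char 4 ('F'): step: R->3, L=3; F->plug->C->R->C->L->F->refl->A->L'->E->R'->D->plug->D
Char 5 ('F'): step: R->4, L=3; F->plug->C->R->D->L->E->refl->D->L'->H->R'->E->plug->G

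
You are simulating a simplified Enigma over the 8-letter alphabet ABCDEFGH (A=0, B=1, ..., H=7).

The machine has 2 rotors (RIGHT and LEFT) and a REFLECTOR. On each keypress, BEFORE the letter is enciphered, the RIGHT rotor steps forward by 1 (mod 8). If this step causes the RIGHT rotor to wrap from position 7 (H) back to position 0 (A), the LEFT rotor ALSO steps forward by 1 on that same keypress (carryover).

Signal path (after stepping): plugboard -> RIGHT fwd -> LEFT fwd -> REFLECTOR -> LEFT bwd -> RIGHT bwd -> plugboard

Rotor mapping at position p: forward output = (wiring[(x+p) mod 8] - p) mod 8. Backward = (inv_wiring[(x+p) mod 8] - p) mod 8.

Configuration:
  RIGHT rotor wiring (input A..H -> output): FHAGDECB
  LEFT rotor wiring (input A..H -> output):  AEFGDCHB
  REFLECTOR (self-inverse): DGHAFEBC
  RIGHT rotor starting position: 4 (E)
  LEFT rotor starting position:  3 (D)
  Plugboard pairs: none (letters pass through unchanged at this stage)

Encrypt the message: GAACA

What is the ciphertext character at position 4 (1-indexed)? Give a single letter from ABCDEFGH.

Char 1 ('G'): step: R->5, L=3; G->plug->G->R->B->L->A->refl->D->L'->A->R'->D->plug->D
Char 2 ('A'): step: R->6, L=3; A->plug->A->R->E->L->G->refl->B->L'->G->R'->H->plug->H
Char 3 ('A'): step: R->7, L=3; A->plug->A->R->C->L->H->refl->C->L'->H->R'->E->plug->E
Char 4 ('C'): step: R->0, L->4 (L advanced); C->plug->C->R->A->L->H->refl->C->L'->H->R'->B->plug->B

B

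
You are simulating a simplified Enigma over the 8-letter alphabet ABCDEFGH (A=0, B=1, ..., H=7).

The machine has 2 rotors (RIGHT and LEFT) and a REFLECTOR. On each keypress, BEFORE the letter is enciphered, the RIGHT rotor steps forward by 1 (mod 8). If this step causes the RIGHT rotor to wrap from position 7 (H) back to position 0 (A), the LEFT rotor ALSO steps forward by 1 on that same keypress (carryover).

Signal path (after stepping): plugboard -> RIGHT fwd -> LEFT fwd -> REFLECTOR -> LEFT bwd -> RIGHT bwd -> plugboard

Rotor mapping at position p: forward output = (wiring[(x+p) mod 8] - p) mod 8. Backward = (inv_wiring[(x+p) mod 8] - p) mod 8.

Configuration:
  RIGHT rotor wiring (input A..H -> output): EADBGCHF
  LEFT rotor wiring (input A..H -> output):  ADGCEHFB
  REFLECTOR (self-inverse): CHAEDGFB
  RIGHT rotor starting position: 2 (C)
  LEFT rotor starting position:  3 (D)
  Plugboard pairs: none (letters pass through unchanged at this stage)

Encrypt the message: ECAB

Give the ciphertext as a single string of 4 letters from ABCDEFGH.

Char 1 ('E'): step: R->3, L=3; E->plug->E->R->C->L->E->refl->D->L'->H->R'->C->plug->C
Char 2 ('C'): step: R->4, L=3; C->plug->C->R->D->L->C->refl->A->L'->G->R'->B->plug->B
Char 3 ('A'): step: R->5, L=3; A->plug->A->R->F->L->F->refl->G->L'->E->R'->G->plug->G
Char 4 ('B'): step: R->6, L=3; B->plug->B->R->H->L->D->refl->E->L'->C->R'->D->plug->D

Answer: CBGD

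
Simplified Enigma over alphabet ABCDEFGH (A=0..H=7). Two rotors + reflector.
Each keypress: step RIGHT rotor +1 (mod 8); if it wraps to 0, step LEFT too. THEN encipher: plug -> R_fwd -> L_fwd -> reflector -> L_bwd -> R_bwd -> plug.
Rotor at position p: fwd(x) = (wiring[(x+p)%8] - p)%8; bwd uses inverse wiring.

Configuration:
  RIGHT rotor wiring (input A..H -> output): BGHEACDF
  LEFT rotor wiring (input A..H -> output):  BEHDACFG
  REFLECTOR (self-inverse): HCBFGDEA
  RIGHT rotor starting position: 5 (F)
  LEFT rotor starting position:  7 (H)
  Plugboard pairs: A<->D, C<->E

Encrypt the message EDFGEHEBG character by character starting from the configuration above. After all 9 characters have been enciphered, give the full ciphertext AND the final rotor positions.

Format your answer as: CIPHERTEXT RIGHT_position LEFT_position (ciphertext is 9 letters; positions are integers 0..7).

Answer: ABAFFCAHH 6 0

Derivation:
Char 1 ('E'): step: R->6, L=7; E->plug->C->R->D->L->A->refl->H->L'->A->R'->D->plug->A
Char 2 ('D'): step: R->7, L=7; D->plug->A->R->G->L->D->refl->F->L'->C->R'->B->plug->B
Char 3 ('F'): step: R->0, L->0 (L advanced); F->plug->F->R->C->L->H->refl->A->L'->E->R'->D->plug->A
Char 4 ('G'): step: R->1, L=0; G->plug->G->R->E->L->A->refl->H->L'->C->R'->F->plug->F
Char 5 ('E'): step: R->2, L=0; E->plug->C->R->G->L->F->refl->D->L'->D->R'->F->plug->F
Char 6 ('H'): step: R->3, L=0; H->plug->H->R->E->L->A->refl->H->L'->C->R'->E->plug->C
Char 7 ('E'): step: R->4, L=0; E->plug->C->R->H->L->G->refl->E->L'->B->R'->D->plug->A
Char 8 ('B'): step: R->5, L=0; B->plug->B->R->G->L->F->refl->D->L'->D->R'->H->plug->H
Char 9 ('G'): step: R->6, L=0; G->plug->G->R->C->L->H->refl->A->L'->E->R'->H->plug->H
Final: ciphertext=ABAFFCAHH, RIGHT=6, LEFT=0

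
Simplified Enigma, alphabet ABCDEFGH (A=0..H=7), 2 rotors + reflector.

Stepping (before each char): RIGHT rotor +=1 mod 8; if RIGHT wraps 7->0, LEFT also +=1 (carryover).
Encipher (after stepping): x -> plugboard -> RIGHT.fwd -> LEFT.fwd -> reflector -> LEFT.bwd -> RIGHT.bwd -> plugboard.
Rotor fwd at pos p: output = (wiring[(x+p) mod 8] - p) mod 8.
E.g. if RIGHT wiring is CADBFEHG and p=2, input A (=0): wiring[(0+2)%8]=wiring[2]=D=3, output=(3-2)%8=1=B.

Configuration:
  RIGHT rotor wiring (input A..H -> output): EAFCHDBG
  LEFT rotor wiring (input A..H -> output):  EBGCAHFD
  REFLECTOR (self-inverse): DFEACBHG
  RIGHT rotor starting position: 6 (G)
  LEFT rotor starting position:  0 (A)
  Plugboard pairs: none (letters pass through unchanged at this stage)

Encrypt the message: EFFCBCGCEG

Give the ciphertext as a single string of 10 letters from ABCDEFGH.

Answer: FAAHEHAHGA

Derivation:
Char 1 ('E'): step: R->7, L=0; E->plug->E->R->D->L->C->refl->E->L'->A->R'->F->plug->F
Char 2 ('F'): step: R->0, L->1 (L advanced); F->plug->F->R->D->L->H->refl->G->L'->E->R'->A->plug->A
Char 3 ('F'): step: R->1, L=1; F->plug->F->R->A->L->A->refl->D->L'->H->R'->A->plug->A
Char 4 ('C'): step: R->2, L=1; C->plug->C->R->F->L->E->refl->C->L'->G->R'->H->plug->H
Char 5 ('B'): step: R->3, L=1; B->plug->B->R->E->L->G->refl->H->L'->D->R'->E->plug->E
Char 6 ('C'): step: R->4, L=1; C->plug->C->R->F->L->E->refl->C->L'->G->R'->H->plug->H
Char 7 ('G'): step: R->5, L=1; G->plug->G->R->F->L->E->refl->C->L'->G->R'->A->plug->A
Char 8 ('C'): step: R->6, L=1; C->plug->C->R->G->L->C->refl->E->L'->F->R'->H->plug->H
Char 9 ('E'): step: R->7, L=1; E->plug->E->R->D->L->H->refl->G->L'->E->R'->G->plug->G
Char 10 ('G'): step: R->0, L->2 (L advanced); G->plug->G->R->B->L->A->refl->D->L'->E->R'->A->plug->A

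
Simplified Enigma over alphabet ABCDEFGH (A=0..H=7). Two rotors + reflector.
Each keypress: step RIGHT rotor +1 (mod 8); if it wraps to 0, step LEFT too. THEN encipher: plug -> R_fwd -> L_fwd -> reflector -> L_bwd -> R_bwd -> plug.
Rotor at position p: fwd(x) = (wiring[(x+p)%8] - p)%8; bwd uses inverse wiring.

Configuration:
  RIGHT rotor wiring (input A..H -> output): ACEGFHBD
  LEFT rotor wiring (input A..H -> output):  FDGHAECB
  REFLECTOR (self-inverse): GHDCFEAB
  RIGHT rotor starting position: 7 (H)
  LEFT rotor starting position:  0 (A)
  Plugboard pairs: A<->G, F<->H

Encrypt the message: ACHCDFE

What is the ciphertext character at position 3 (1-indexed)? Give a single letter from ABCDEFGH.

Char 1 ('A'): step: R->0, L->1 (L advanced); A->plug->G->R->B->L->F->refl->E->L'->H->R'->F->plug->H
Char 2 ('C'): step: R->1, L=1; C->plug->C->R->F->L->B->refl->H->L'->D->R'->B->plug->B
Char 3 ('H'): step: R->2, L=1; H->plug->F->R->B->L->F->refl->E->L'->H->R'->E->plug->E

E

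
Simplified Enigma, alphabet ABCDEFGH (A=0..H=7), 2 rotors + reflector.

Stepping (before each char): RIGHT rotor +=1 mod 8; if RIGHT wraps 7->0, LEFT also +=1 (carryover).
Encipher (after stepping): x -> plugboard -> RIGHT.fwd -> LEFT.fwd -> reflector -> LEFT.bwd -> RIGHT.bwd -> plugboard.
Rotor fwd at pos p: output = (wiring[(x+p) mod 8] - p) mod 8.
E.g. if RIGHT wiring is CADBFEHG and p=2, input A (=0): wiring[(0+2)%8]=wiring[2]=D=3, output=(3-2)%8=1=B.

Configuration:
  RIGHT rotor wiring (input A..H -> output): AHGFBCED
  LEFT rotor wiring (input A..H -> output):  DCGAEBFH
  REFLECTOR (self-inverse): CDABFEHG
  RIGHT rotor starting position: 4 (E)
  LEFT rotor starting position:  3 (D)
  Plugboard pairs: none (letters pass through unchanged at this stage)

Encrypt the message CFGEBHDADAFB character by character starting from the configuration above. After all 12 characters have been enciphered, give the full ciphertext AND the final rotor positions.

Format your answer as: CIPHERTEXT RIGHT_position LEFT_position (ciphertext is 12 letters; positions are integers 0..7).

Char 1 ('C'): step: R->5, L=3; C->plug->C->R->G->L->H->refl->G->L'->C->R'->E->plug->E
Char 2 ('F'): step: R->6, L=3; F->plug->F->R->H->L->D->refl->B->L'->B->R'->D->plug->D
Char 3 ('G'): step: R->7, L=3; G->plug->G->R->D->L->C->refl->A->L'->F->R'->H->plug->H
Char 4 ('E'): step: R->0, L->4 (L advanced); E->plug->E->R->B->L->F->refl->E->L'->H->R'->B->plug->B
Char 5 ('B'): step: R->1, L=4; B->plug->B->R->F->L->G->refl->H->L'->E->R'->C->plug->C
Char 6 ('H'): step: R->2, L=4; H->plug->H->R->F->L->G->refl->H->L'->E->R'->A->plug->A
Char 7 ('D'): step: R->3, L=4; D->plug->D->R->B->L->F->refl->E->L'->H->R'->C->plug->C
Char 8 ('A'): step: R->4, L=4; A->plug->A->R->F->L->G->refl->H->L'->E->R'->E->plug->E
Char 9 ('D'): step: R->5, L=4; D->plug->D->R->D->L->D->refl->B->L'->C->R'->E->plug->E
Char 10 ('A'): step: R->6, L=4; A->plug->A->R->G->L->C->refl->A->L'->A->R'->E->plug->E
Char 11 ('F'): step: R->7, L=4; F->plug->F->R->C->L->B->refl->D->L'->D->R'->G->plug->G
Char 12 ('B'): step: R->0, L->5 (L advanced); B->plug->B->R->H->L->H->refl->G->L'->D->R'->H->plug->H
Final: ciphertext=EDHBCACEEEGH, RIGHT=0, LEFT=5

Answer: EDHBCACEEEGH 0 5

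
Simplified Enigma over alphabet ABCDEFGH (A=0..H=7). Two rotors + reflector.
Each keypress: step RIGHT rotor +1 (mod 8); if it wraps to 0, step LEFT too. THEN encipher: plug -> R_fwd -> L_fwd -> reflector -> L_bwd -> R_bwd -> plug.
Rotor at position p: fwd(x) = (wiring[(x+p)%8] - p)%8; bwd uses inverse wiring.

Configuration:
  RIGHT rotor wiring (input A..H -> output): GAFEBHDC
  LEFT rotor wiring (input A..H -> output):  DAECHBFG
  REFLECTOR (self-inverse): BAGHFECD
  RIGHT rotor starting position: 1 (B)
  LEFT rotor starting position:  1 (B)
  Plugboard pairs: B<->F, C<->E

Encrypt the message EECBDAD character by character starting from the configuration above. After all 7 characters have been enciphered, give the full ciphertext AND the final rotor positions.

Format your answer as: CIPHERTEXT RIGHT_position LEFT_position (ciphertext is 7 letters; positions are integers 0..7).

Answer: AHBDFFG 0 2

Derivation:
Char 1 ('E'): step: R->2, L=1; E->plug->C->R->H->L->C->refl->G->L'->D->R'->A->plug->A
Char 2 ('E'): step: R->3, L=1; E->plug->C->R->E->L->A->refl->B->L'->C->R'->H->plug->H
Char 3 ('C'): step: R->4, L=1; C->plug->E->R->C->L->B->refl->A->L'->E->R'->F->plug->B
Char 4 ('B'): step: R->5, L=1; B->plug->F->R->A->L->H->refl->D->L'->B->R'->D->plug->D
Char 5 ('D'): step: R->6, L=1; D->plug->D->R->C->L->B->refl->A->L'->E->R'->B->plug->F
Char 6 ('A'): step: R->7, L=1; A->plug->A->R->D->L->G->refl->C->L'->H->R'->B->plug->F
Char 7 ('D'): step: R->0, L->2 (L advanced); D->plug->D->R->E->L->D->refl->H->L'->D->R'->G->plug->G
Final: ciphertext=AHBDFFG, RIGHT=0, LEFT=2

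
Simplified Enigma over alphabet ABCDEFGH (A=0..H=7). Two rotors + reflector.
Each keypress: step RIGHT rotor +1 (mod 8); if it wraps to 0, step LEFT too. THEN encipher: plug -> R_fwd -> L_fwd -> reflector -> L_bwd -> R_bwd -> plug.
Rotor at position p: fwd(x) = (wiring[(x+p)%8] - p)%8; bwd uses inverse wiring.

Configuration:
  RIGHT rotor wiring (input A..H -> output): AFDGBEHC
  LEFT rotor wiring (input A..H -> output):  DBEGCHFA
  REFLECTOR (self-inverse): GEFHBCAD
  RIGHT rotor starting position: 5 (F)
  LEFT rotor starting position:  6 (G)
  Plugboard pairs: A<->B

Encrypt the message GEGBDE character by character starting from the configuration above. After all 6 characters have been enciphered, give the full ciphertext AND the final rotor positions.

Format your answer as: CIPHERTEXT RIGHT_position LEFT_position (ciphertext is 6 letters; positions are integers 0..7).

Answer: FCDCHA 3 7

Derivation:
Char 1 ('G'): step: R->6, L=6; G->plug->G->R->D->L->D->refl->H->L'->A->R'->F->plug->F
Char 2 ('E'): step: R->7, L=6; E->plug->E->R->H->L->B->refl->E->L'->G->R'->C->plug->C
Char 3 ('G'): step: R->0, L->7 (L advanced); G->plug->G->R->H->L->G->refl->A->L'->G->R'->D->plug->D
Char 4 ('B'): step: R->1, L=7; B->plug->A->R->E->L->H->refl->D->L'->F->R'->C->plug->C
Char 5 ('D'): step: R->2, L=7; D->plug->D->R->C->L->C->refl->F->L'->D->R'->H->plug->H
Char 6 ('E'): step: R->3, L=7; E->plug->E->R->H->L->G->refl->A->L'->G->R'->B->plug->A
Final: ciphertext=FCDCHA, RIGHT=3, LEFT=7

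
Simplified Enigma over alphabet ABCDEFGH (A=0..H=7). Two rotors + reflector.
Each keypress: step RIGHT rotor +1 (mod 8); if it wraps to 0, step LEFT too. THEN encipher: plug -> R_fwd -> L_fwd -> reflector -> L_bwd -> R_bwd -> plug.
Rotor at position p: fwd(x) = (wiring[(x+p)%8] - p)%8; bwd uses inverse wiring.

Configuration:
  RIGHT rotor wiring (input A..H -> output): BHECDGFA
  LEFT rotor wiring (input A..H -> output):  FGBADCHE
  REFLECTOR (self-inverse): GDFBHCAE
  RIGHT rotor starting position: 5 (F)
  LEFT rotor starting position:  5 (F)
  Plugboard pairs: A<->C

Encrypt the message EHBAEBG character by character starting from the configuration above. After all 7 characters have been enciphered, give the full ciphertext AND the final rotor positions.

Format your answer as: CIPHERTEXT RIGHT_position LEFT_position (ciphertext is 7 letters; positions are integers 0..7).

Answer: FFDBAGD 4 6

Derivation:
Char 1 ('E'): step: R->6, L=5; E->plug->E->R->G->L->D->refl->B->L'->E->R'->F->plug->F
Char 2 ('H'): step: R->7, L=5; H->plug->H->R->G->L->D->refl->B->L'->E->R'->F->plug->F
Char 3 ('B'): step: R->0, L->6 (L advanced); B->plug->B->R->H->L->E->refl->H->L'->C->R'->D->plug->D
Char 4 ('A'): step: R->1, L=6; A->plug->C->R->B->L->G->refl->A->L'->D->R'->B->plug->B
Char 5 ('E'): step: R->2, L=6; E->plug->E->R->D->L->A->refl->G->L'->B->R'->C->plug->A
Char 6 ('B'): step: R->3, L=6; B->plug->B->R->A->L->B->refl->D->L'->E->R'->G->plug->G
Char 7 ('G'): step: R->4, L=6; G->plug->G->R->A->L->B->refl->D->L'->E->R'->D->plug->D
Final: ciphertext=FFDBAGD, RIGHT=4, LEFT=6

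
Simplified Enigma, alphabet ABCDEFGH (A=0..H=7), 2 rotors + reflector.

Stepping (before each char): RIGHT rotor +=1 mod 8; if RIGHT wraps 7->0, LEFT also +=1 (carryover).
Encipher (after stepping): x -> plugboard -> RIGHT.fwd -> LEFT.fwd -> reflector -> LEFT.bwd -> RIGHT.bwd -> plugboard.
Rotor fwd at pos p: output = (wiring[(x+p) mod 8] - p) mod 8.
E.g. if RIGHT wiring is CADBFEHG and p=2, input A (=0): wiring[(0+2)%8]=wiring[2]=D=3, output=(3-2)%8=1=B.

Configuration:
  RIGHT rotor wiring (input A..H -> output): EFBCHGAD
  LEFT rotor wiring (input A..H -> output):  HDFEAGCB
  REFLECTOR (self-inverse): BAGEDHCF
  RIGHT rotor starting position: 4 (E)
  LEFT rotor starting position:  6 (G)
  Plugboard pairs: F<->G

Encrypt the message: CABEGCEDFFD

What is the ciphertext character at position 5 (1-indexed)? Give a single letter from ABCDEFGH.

Char 1 ('C'): step: R->5, L=6; C->plug->C->R->G->L->C->refl->G->L'->F->R'->G->plug->F
Char 2 ('A'): step: R->6, L=6; A->plug->A->R->C->L->B->refl->A->L'->H->R'->D->plug->D
Char 3 ('B'): step: R->7, L=6; B->plug->B->R->F->L->G->refl->C->L'->G->R'->C->plug->C
Char 4 ('E'): step: R->0, L->7 (L advanced); E->plug->E->R->H->L->D->refl->E->L'->C->R'->D->plug->D
Char 5 ('G'): step: R->1, L=7; G->plug->F->R->H->L->D->refl->E->L'->C->R'->G->plug->F

F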